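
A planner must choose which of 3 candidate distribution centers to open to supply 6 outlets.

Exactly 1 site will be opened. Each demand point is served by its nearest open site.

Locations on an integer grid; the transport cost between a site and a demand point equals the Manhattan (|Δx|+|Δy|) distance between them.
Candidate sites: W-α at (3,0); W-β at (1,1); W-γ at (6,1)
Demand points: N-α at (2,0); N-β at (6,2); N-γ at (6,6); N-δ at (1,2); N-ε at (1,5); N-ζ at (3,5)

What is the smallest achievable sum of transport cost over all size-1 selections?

Open {W-β}.
  N-α→W-β 2, N-β→W-β 6, N-γ→W-β 10, N-δ→W-β 1, N-ε→W-β 4, N-ζ→W-β 6  ⇒ total 29.
Compare {W-α}: total 31.
Compare {W-γ}: total 33.

29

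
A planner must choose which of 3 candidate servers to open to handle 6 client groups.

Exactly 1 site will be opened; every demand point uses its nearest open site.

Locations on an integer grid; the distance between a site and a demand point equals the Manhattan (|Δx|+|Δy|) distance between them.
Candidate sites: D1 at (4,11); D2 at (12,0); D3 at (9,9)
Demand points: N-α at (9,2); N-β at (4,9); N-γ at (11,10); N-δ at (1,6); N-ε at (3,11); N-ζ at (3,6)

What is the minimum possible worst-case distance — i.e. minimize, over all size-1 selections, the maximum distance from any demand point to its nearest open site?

Open {D3}.
  Farthest demand point is N-δ at distance 11 (to D3); all others are ≤ 11.
With {D1} the worst case is 14.
With {D2} the worst case is 20.
No size-1 selection achieves below 11.

11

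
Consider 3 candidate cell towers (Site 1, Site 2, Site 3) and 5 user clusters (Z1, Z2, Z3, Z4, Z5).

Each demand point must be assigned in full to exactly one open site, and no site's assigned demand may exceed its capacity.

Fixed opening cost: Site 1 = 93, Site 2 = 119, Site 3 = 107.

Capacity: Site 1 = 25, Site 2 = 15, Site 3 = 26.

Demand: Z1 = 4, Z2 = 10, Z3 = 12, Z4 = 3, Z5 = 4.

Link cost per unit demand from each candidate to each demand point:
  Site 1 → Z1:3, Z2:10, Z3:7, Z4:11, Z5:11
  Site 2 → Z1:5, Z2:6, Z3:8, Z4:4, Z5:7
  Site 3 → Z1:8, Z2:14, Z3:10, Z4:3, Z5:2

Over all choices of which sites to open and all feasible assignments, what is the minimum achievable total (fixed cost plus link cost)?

Open {Site 1, Site 2}; cheapest assignment that respects the capacities:
  Site 1 (cap 25, load 20): Z1, Z3, Z5 — cost 4×3 + 12×7 + 4×11 = 140
  Site 2 (cap 15, load 13): Z2, Z4 — cost 10×6 + 3×4 = 72
  Shipping 212, fixed 212 → total 424.
  Any other capacity-feasible assignment to {Site 1, Site 2} ships for at least 212.
Compare {Site 1, Site 3}: its best feasible assignment gives total 433.
Compare {Site 2, Site 3}: its best feasible assignment gives total 443.
Every other set of open sites that can feasibly serve all demand totals ≥ 433 even under its best assignment. Minimum: 424.

424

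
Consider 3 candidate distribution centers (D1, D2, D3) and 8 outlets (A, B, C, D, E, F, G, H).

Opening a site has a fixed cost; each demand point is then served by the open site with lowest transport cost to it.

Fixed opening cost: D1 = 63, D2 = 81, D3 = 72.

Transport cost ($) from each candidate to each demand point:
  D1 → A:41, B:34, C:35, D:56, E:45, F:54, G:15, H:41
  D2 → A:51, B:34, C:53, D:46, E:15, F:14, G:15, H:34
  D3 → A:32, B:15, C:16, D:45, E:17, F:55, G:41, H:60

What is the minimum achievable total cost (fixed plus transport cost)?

339

Open {D2, D3}: assign each demand point to its cheapest open site.
  A→D3 32, B→D3 15, C→D3 16, D→D3 45, E→D2 15, F→D2 14, G→D2 15, H→D2 34
  transport cost 186, fixed 153 → total 339.
Compare {D2}: transport cost 262 + fixed 81 = 343.
Compare {D3}: transport cost 281 + fixed 72 = 353.
Compare {D1, D3}: transport cost 235 + fixed 135 = 370.
All other subsets cost ≥ 343. Minimum total cost: 339.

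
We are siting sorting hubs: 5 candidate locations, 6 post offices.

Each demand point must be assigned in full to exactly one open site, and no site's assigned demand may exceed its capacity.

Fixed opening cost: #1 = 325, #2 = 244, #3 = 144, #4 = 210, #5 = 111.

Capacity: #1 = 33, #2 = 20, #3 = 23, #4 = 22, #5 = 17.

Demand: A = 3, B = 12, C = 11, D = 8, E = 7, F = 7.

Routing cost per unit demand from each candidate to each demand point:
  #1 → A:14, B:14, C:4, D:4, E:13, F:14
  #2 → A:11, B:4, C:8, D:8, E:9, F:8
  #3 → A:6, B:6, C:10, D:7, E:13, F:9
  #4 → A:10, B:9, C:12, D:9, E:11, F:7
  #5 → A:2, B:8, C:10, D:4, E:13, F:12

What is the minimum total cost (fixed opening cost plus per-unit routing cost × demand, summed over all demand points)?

Open {#1, #3}; cheapest assignment that respects the capacities:
  #1 (cap 33, load 26): C, D, E — cost 11×4 + 8×4 + 7×13 = 167
  #3 (cap 23, load 22): A, B, F — cost 3×6 + 12×6 + 7×9 = 153
  Shipping 320, fixed 469 → total 789.
  Any other capacity-feasible assignment to {#1, #3} ships for at least 320.
Compare {#1, #5}: its best feasible assignment gives total 803.
Compare {#3, #4, #5}: its best feasible assignment gives total 811.
Every other set of open sites that can feasibly serve all demand totals ≥ 803 even under its best assignment. Minimum: 789.

789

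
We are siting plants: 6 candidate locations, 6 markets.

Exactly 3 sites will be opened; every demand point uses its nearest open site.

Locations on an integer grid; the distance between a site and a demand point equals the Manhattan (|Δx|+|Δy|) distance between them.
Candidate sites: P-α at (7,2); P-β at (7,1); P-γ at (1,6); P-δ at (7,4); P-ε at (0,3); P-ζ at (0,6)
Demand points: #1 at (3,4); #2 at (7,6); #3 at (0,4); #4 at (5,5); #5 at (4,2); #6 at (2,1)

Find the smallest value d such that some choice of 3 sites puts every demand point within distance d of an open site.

4

Open {P-α, P-δ, P-ε}.
  Farthest demand point is #1 at distance 4 (to P-δ); all others are ≤ 4.
With {P-β, P-δ, P-ε} the worst case is 4.
With {P-α, P-β, P-γ} the worst case is 5.
No size-3 selection achieves below 4.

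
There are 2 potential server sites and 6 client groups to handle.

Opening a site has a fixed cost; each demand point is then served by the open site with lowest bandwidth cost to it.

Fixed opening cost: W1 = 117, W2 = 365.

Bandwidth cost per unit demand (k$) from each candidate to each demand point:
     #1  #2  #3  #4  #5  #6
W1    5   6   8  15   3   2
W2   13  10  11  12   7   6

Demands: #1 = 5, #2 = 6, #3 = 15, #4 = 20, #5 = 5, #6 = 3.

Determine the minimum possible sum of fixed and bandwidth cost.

Open {W1}: assign each demand point to its cheapest open site.
  #1→W1 5×5=25, #2→W1 6×6=36, #3→W1 15×8=120, #4→W1 20×15=300, #5→W1 5×3=15, #6→W1 3×2=6
  bandwidth cost 502, fixed 117 → total 619.
Compare {W1, W2}: bandwidth cost 442 + fixed 482 = 924.
Compare {W2}: bandwidth cost 583 + fixed 365 = 948.

619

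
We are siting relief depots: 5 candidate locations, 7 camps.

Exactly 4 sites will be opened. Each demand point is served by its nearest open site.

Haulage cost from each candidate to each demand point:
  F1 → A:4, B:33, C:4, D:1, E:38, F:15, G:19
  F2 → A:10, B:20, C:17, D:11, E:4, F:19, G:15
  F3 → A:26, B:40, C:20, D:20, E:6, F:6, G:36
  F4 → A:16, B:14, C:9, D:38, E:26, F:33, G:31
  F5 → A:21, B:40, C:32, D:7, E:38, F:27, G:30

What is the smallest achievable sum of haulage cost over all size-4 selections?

48

Open {F1, F2, F3, F4}.
  A→F1 4, B→F4 14, C→F1 4, D→F1 1, E→F2 4, F→F3 6, G→F2 15  ⇒ total 48.
Compare {F1, F2, F3, F5}: total 54.
Compare {F1, F3, F4, F5}: total 54.
No size-4 selection does better; minimum is 48.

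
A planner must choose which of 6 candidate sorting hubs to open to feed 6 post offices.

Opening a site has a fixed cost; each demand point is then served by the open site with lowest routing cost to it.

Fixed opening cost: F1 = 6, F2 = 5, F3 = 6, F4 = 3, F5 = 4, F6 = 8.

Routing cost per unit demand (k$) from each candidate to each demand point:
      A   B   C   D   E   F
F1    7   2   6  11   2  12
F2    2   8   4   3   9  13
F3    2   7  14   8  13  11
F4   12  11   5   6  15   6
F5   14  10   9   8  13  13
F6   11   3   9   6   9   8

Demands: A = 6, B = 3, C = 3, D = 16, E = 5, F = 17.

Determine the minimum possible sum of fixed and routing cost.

204

Open {F1, F2, F4}: assign each demand point to its cheapest open site.
  A→F2 6×2=12, B→F1 3×2=6, C→F2 3×4=12, D→F2 16×3=48, E→F1 5×2=10, F→F4 17×6=102
  routing cost 190, fixed 14 → total 204.
Compare {F1, F2, F4, F5}: routing cost 190 + fixed 18 = 208.
Compare {F1, F2, F3, F4}: routing cost 190 + fixed 20 = 210.
Compare {F1, F2, F4, F6}: routing cost 190 + fixed 22 = 212.
All other subsets cost ≥ 208. Minimum total cost: 204.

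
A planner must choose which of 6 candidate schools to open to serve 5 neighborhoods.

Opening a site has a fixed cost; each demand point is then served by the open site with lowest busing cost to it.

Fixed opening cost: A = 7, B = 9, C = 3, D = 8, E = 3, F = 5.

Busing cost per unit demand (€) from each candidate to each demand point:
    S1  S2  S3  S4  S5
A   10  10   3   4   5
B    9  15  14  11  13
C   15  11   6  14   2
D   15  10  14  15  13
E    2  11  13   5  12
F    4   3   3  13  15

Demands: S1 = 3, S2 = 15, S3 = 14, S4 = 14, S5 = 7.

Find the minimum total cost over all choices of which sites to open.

181

Open {A, C, E, F}: assign each demand point to its cheapest open site.
  S1→E 3×2=6, S2→F 15×3=45, S3→A 14×3=42, S4→A 14×4=56, S5→C 7×2=14
  busing cost 163, fixed 18 → total 181.
Compare {A, C, F}: busing cost 169 + fixed 15 = 184.
Compare {C, E, F}: busing cost 177 + fixed 11 = 188.
Compare {A, C, D, E, F}: busing cost 163 + fixed 26 = 189.
All other subsets cost ≥ 184. Minimum total cost: 181.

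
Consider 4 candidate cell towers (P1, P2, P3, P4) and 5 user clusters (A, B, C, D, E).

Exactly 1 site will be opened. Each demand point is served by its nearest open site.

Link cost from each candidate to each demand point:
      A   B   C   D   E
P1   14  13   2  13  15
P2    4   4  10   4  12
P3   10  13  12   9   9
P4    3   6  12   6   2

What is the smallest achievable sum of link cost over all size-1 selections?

Open {P4}.
  A→P4 3, B→P4 6, C→P4 12, D→P4 6, E→P4 2  ⇒ total 29.
Compare {P2}: total 34.
Compare {P3}: total 53.
No size-1 selection does better; minimum is 29.

29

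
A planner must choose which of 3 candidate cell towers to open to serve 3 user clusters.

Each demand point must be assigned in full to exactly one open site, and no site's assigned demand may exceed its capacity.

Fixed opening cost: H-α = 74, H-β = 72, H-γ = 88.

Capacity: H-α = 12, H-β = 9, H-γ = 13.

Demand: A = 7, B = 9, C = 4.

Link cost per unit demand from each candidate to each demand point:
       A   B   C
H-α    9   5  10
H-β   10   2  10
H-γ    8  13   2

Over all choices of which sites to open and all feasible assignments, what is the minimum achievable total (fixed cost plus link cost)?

Open {H-β, H-γ}; cheapest assignment that respects the capacities:
  H-β (cap 9, load 9): B — cost 9×2 = 18
  H-γ (cap 13, load 11): A, C — cost 7×8 + 4×2 = 64
  Shipping 82, fixed 160 → total 242.
  Any other capacity-feasible assignment to {H-β, H-γ} ships for at least 82.
Compare {H-α, H-β}: its best feasible assignment gives total 267.
Compare {H-α, H-γ}: its best feasible assignment gives total 271.
Every other set of open sites that can feasibly serve all demand totals ≥ 267 even under its best assignment. Minimum: 242.

242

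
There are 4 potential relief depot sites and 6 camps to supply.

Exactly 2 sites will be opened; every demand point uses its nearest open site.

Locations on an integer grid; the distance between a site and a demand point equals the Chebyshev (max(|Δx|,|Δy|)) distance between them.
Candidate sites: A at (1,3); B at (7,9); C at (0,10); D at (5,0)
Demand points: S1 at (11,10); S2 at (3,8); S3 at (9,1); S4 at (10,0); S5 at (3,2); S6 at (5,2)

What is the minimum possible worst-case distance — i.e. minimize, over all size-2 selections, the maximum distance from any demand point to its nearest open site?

5

Open {B, D}.
  Farthest demand point is S4 at distance 5 (to D); all others are ≤ 5.
With {A, B} the worst case is 9.
With {B, C} the worst case is 9.
No size-2 selection achieves below 5.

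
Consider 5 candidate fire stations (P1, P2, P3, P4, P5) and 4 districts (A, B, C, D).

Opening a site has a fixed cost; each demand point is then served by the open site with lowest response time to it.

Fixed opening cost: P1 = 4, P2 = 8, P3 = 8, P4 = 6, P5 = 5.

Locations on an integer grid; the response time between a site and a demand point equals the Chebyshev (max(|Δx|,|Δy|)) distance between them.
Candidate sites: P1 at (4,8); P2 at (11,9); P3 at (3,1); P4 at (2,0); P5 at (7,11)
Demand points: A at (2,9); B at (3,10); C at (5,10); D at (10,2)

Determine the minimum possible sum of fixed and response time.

16

Open {P1}: assign each demand point to its cheapest open site.
  A→P1 2, B→P1 2, C→P1 2, D→P1 6
  response time 12, fixed 4 → total 16.
Compare {P1, P5}: response time 12 + fixed 9 = 21.
Compare {P1, P4}: response time 12 + fixed 10 = 22.
Compare {P1, P2}: response time 12 + fixed 12 = 24.
All other subsets cost ≥ 21. Minimum total cost: 16.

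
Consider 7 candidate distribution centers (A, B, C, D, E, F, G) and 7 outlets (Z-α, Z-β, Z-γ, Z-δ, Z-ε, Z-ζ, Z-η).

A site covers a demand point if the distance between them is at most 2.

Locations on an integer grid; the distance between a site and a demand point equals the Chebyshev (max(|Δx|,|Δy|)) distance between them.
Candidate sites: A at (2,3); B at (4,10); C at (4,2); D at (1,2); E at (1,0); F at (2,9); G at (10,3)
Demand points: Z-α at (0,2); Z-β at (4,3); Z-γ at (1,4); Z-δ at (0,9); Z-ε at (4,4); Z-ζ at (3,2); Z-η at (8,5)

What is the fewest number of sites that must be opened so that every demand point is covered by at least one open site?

Coverage sets (demand points within 2 of each site):
  A: {Z-α, Z-β, Z-γ, Z-ε, Z-ζ}
  B: {}
  C: {Z-β, Z-ε, Z-ζ}
  D: {Z-α, Z-γ, Z-ζ}
  E: {Z-α, Z-ζ}
  F: {Z-δ}
  G: {Z-η}
No 2 sites suffice: every size-2 union leaves at least one demand point uncovered.
But {A, F, G} covers everything, so the minimum is 3.

3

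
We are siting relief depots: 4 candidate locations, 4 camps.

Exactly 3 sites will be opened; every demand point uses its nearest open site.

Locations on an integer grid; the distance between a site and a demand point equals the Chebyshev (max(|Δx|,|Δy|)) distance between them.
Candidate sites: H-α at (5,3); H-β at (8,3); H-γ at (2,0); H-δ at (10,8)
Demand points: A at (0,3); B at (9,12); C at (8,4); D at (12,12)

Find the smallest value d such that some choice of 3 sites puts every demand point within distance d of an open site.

4

Open {H-α, H-γ, H-δ}.
  Farthest demand point is B at distance 4 (to H-δ); all others are ≤ 4.
With {H-β, H-γ, H-δ} the worst case is 4.
With {H-α, H-β, H-δ} the worst case is 5.
No size-3 selection achieves below 4.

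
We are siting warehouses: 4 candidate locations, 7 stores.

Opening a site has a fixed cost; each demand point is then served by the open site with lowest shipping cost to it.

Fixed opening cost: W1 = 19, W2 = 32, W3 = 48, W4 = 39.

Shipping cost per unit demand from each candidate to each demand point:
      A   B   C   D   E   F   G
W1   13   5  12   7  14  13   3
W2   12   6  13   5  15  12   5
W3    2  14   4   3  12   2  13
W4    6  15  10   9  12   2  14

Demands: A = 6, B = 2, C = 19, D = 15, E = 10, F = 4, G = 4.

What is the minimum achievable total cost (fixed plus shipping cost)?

Open {W1, W3}: assign each demand point to its cheapest open site.
  A→W3 6×2=12, B→W1 2×5=10, C→W3 19×4=76, D→W3 15×3=45, E→W3 10×12=120, F→W3 4×2=8, G→W1 4×3=12
  shipping cost 283, fixed 67 → total 350.
Compare {W2, W3}: shipping cost 293 + fixed 80 = 373.
Compare {W1, W2, W3}: shipping cost 283 + fixed 99 = 382.
Compare {W3}: shipping cost 341 + fixed 48 = 389.
All other subsets cost ≥ 373. Minimum total cost: 350.

350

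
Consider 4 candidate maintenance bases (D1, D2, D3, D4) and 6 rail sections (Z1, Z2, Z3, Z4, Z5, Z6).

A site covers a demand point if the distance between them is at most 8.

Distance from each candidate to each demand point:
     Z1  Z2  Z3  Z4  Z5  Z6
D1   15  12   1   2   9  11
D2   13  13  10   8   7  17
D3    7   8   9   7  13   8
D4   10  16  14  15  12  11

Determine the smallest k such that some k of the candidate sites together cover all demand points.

3

Coverage sets (demand points within 8 of each site):
  D1: {Z3, Z4}
  D2: {Z4, Z5}
  D3: {Z1, Z2, Z4, Z6}
  D4: {}
No 2 sites suffice: every size-2 union leaves at least one demand point uncovered.
But {D1, D2, D3} covers everything, so the minimum is 3.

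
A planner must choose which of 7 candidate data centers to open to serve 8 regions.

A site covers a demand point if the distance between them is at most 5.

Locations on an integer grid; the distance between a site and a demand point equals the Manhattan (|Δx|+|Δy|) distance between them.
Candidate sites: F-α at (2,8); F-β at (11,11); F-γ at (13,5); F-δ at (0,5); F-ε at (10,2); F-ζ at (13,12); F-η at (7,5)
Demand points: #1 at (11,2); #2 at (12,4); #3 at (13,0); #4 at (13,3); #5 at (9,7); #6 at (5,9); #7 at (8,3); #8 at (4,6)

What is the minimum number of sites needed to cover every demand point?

Coverage sets (demand points within 5 of each site):
  F-α: {#6, #8}
  F-β: {}
  F-γ: {#1, #2, #3, #4}
  F-δ: {#8}
  F-ε: {#1, #2, #3, #4, #7}
  F-ζ: {}
  F-η: {#5, #7, #8}
No 2 sites suffice: every size-2 union leaves at least one demand point uncovered.
But {F-α, F-γ, F-η} covers everything, so the minimum is 3.

3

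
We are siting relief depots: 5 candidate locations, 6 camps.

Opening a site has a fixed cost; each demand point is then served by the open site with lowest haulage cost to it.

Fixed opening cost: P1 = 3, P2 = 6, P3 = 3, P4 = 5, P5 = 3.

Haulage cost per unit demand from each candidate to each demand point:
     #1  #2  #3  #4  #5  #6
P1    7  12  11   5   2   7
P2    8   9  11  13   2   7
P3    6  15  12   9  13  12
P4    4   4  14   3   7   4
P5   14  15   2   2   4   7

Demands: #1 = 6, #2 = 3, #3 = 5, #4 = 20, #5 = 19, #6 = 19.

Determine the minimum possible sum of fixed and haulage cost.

Open {P1, P4, P5}: assign each demand point to its cheapest open site.
  #1→P4 6×4=24, #2→P4 3×4=12, #3→P5 5×2=10, #4→P5 20×2=40, #5→P1 19×2=38, #6→P4 19×4=76
  haulage cost 200, fixed 11 → total 211.
Compare {P2, P4, P5}: haulage cost 200 + fixed 14 = 214.
Compare {P1, P3, P4, P5}: haulage cost 200 + fixed 14 = 214.
Compare {P1, P2, P4, P5}: haulage cost 200 + fixed 17 = 217.
All other subsets cost ≥ 214. Minimum total cost: 211.

211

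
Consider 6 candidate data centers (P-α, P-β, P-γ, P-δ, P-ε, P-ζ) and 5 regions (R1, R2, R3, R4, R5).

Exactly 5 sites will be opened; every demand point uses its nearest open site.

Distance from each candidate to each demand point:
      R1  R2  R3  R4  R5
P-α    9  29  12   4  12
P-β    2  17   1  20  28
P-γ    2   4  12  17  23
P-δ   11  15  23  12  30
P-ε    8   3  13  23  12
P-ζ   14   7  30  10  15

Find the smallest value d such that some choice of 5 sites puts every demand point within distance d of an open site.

Open {P-α, P-β, P-γ, P-δ, P-ε}.
  Farthest demand point is R5 at distance 12 (to P-α); all others are ≤ 12.
With {P-α, P-β, P-γ, P-δ, P-ζ} the worst case is 12.
With {P-α, P-β, P-γ, P-ε, P-ζ} the worst case is 12.
No size-5 selection achieves below 12.

12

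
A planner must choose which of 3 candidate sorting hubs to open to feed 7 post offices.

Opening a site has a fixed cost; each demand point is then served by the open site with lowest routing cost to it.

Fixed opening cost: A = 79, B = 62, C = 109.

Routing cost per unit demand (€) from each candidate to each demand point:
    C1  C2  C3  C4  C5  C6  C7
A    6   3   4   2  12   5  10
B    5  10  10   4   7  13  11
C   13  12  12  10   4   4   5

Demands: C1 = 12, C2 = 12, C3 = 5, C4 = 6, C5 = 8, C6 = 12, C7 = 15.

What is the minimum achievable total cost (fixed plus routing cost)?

483

Open {A, C}: assign each demand point to its cheapest open site.
  C1→A 12×6=72, C2→A 12×3=36, C3→A 5×4=20, C4→A 6×2=12, C5→C 8×4=32, C6→C 12×4=48, C7→C 15×5=75
  routing cost 295, fixed 188 → total 483.
Compare {A}: routing cost 446 + fixed 79 = 525.
Compare {A, B, C}: routing cost 283 + fixed 250 = 533.
Compare {A, B}: routing cost 394 + fixed 141 = 535.
All other subsets cost ≥ 525. Minimum total cost: 483.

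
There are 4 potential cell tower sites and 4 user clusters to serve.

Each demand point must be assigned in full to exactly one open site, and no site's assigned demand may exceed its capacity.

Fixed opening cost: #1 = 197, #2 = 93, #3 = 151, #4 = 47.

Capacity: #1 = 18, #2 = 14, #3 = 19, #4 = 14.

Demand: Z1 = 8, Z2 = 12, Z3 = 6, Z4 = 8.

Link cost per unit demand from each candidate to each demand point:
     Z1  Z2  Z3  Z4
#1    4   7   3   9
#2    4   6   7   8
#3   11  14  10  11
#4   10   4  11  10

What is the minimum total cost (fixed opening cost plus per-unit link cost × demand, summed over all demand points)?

499

Open {#1, #2, #4}; cheapest assignment that respects the capacities:
  #1 (cap 18, load 14): Z1, Z3 — cost 8×4 + 6×3 = 50
  #2 (cap 14, load 8): Z4 — cost 8×8 = 64
  #4 (cap 14, load 12): Z2 — cost 12×4 = 48
  Shipping 162, fixed 337 → total 499.
  Any other capacity-feasible assignment to {#1, #2, #4} ships for at least 162.
Compare {#2, #3, #4}: its best feasible assignment gives total 501.
Compare {#1, #3, #4}: its best feasible assignment gives total 581.
Every other set of open sites that can feasibly serve all demand totals ≥ 501 even under its best assignment. Minimum: 499.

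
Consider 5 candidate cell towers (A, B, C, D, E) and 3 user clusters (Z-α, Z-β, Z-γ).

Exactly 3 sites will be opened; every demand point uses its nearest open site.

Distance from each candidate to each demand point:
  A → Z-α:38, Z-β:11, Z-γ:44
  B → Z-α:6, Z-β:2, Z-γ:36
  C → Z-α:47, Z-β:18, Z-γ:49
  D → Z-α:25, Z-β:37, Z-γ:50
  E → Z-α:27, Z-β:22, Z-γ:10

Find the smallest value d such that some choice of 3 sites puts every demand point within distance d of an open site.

Open {A, B, E}.
  Farthest demand point is Z-γ at distance 10 (to E); all others are ≤ 10.
With {B, C, E} the worst case is 10.
With {B, D, E} the worst case is 10.
No size-3 selection achieves below 10.

10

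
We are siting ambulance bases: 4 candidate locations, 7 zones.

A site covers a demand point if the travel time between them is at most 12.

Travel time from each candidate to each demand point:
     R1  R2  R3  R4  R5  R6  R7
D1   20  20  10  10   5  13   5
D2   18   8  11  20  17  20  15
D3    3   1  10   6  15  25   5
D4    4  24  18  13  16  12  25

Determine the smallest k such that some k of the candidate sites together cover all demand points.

Coverage sets (demand points within 12 of each site):
  D1: {R3, R4, R5, R7}
  D2: {R2, R3}
  D3: {R1, R2, R3, R4, R7}
  D4: {R1, R6}
No 2 sites suffice: every size-2 union leaves at least one demand point uncovered.
But {D1, D2, D4} covers everything, so the minimum is 3.

3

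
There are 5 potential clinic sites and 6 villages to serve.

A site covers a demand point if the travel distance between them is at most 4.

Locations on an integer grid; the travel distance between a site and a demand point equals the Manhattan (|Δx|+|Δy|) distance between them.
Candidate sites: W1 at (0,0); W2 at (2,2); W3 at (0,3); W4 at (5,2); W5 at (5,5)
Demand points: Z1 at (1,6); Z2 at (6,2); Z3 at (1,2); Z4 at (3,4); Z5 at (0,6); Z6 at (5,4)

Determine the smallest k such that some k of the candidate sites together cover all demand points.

2

Coverage sets (demand points within 4 of each site):
  W1: {Z3}
  W2: {Z2, Z3, Z4}
  W3: {Z1, Z3, Z4, Z5}
  W4: {Z2, Z3, Z4, Z6}
  W5: {Z2, Z4, Z6}
No single site covers all 6 demand points.
But {W3, W4} covers everything, so the minimum is 2.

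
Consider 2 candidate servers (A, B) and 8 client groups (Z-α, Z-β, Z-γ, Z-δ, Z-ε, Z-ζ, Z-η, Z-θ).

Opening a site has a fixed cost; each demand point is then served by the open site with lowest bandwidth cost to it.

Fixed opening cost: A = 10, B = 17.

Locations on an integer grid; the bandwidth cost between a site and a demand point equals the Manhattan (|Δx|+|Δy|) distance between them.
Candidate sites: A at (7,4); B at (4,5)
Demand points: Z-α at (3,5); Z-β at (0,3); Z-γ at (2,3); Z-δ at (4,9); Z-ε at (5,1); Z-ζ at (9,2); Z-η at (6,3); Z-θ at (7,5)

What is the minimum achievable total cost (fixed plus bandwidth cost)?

49

Open {A}: assign each demand point to its cheapest open site.
  Z-α→A 5, Z-β→A 8, Z-γ→A 6, Z-δ→A 8, Z-ε→A 5, Z-ζ→A 4, Z-η→A 2, Z-θ→A 1
  bandwidth cost 39, fixed 10 → total 49.
Compare {B}: bandwidth cost 35 + fixed 17 = 52.
Compare {A, B}: bandwidth cost 27 + fixed 27 = 54.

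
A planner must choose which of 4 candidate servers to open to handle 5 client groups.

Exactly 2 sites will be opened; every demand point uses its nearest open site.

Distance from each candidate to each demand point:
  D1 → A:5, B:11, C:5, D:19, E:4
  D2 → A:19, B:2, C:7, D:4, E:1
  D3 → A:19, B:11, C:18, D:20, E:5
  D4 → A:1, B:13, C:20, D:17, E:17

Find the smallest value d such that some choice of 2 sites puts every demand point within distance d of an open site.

Open {D1, D2}.
  Farthest demand point is A at distance 5 (to D1); all others are ≤ 5.
With {D2, D4} the worst case is 7.
With {D1, D4} the worst case is 17.
No size-2 selection achieves below 5.

5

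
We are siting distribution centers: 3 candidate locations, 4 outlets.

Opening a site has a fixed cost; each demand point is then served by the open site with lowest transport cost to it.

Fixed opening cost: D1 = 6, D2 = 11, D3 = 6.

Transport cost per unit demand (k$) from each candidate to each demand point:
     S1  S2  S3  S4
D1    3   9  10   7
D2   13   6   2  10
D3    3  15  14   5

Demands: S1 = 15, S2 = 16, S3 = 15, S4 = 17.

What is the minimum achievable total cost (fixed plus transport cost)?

273

Open {D2, D3}: assign each demand point to its cheapest open site.
  S1→D3 15×3=45, S2→D2 16×6=96, S3→D2 15×2=30, S4→D3 17×5=85
  transport cost 256, fixed 17 → total 273.
Compare {D1, D2, D3}: transport cost 256 + fixed 23 = 279.
Compare {D1, D2}: transport cost 290 + fixed 17 = 307.
Compare {D1, D3}: transport cost 424 + fixed 12 = 436.
All other subsets cost ≥ 279. Minimum total cost: 273.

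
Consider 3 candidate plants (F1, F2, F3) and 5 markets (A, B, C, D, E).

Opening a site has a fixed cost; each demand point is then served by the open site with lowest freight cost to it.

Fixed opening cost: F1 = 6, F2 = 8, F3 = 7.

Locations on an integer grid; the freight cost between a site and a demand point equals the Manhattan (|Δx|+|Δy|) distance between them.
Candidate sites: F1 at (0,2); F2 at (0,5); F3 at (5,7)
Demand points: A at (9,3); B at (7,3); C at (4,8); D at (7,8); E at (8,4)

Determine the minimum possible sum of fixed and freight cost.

32

Open {F3}: assign each demand point to its cheapest open site.
  A→F3 8, B→F3 6, C→F3 2, D→F3 3, E→F3 6
  freight cost 25, fixed 7 → total 32.
Compare {F1, F3}: freight cost 25 + fixed 13 = 38.
Compare {F2, F3}: freight cost 25 + fixed 15 = 40.
Compare {F1, F2, F3}: freight cost 25 + fixed 21 = 46.
All other subsets cost ≥ 38. Minimum total cost: 32.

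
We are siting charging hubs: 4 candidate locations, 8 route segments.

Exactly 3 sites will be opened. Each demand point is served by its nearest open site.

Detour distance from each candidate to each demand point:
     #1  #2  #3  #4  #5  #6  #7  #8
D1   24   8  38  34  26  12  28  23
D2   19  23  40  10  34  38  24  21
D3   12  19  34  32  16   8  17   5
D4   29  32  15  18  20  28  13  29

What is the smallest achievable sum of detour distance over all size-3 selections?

Open {D1, D3, D4}.
  #1→D3 12, #2→D1 8, #3→D4 15, #4→D4 18, #5→D3 16, #6→D3 8, #7→D4 13, #8→D3 5  ⇒ total 95.
Compare {D2, D3, D4}: total 98.
Compare {D1, D2, D3}: total 110.
No size-3 selection does better; minimum is 95.

95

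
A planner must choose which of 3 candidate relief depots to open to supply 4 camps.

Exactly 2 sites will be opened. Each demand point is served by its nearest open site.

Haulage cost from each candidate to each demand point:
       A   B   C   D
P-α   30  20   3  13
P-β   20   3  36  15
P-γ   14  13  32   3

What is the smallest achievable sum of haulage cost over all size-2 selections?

33

Open {P-α, P-γ}.
  A→P-γ 14, B→P-γ 13, C→P-α 3, D→P-γ 3  ⇒ total 33.
Compare {P-α, P-β}: total 39.
Compare {P-β, P-γ}: total 52.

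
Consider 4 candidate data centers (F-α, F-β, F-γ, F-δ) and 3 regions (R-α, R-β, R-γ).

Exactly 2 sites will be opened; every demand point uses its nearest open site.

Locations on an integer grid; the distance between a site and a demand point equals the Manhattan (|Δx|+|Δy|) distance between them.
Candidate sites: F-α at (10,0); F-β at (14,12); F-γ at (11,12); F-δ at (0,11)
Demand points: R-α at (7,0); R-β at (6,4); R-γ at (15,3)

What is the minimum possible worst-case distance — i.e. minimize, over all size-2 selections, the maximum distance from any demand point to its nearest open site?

8

Open {F-α, F-β}.
  Farthest demand point is R-β at distance 8 (to F-α); all others are ≤ 8.
With {F-α, F-γ} the worst case is 8.
With {F-α, F-δ} the worst case is 8.
No size-2 selection achieves below 8.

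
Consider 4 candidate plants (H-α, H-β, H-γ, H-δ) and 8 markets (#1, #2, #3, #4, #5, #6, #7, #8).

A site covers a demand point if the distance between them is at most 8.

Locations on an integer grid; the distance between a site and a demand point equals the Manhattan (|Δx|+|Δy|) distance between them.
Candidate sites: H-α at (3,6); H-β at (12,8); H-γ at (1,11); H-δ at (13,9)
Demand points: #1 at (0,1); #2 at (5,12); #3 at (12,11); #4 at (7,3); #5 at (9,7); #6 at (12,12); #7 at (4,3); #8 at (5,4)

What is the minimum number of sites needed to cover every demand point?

2

Coverage sets (demand points within 8 of each site):
  H-α: {#1, #2, #4, #5, #7, #8}
  H-β: {#3, #5, #6}
  H-γ: {#2}
  H-δ: {#3, #5, #6}
No single site covers all 8 demand points.
But {H-α, H-β} covers everything, so the minimum is 2.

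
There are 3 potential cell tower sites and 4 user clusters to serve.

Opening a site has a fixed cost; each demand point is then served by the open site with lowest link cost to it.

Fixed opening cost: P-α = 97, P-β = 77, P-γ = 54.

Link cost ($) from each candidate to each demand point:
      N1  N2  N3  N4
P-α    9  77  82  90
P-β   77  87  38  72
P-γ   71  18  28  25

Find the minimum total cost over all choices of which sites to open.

196

Open {P-γ}: assign each demand point to its cheapest open site.
  N1→P-γ 71, N2→P-γ 18, N3→P-γ 28, N4→P-γ 25
  link cost 142, fixed 54 → total 196.
Compare {P-α, P-γ}: link cost 80 + fixed 151 = 231.
Compare {P-β, P-γ}: link cost 142 + fixed 131 = 273.
Compare {P-α, P-β, P-γ}: link cost 80 + fixed 228 = 308.
All other subsets cost ≥ 231. Minimum total cost: 196.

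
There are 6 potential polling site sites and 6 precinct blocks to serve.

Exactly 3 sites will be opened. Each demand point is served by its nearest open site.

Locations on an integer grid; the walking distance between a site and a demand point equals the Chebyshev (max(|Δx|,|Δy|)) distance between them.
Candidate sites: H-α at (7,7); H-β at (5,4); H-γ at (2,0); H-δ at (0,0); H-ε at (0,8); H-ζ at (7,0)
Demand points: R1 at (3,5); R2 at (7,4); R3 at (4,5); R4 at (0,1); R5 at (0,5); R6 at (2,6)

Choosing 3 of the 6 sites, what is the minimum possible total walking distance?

Open {H-β, H-δ, H-ε}.
  R1→H-β 2, R2→H-β 2, R3→H-β 1, R4→H-δ 1, R5→H-ε 3, R6→H-ε 2  ⇒ total 11.
Compare {H-β, H-γ, H-ε}: total 12.
Compare {H-α, H-β, H-δ}: total 14.
No size-3 selection does better; minimum is 11.

11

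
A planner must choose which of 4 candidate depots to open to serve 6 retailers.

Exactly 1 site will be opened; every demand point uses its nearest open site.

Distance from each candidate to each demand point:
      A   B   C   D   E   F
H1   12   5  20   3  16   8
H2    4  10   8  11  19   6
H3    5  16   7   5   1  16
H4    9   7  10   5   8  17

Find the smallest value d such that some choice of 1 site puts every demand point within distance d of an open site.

16

Open {H3}.
  Farthest demand point is B at distance 16 (to H3); all others are ≤ 16.
With {H4} the worst case is 17.
With {H2} the worst case is 19.
No size-1 selection achieves below 16.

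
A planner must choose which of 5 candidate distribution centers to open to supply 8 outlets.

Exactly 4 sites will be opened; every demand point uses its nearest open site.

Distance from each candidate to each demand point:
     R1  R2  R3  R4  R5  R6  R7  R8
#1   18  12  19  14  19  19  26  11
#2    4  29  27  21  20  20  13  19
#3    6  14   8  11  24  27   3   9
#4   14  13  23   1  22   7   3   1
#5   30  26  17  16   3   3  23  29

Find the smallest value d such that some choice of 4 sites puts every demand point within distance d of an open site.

12

Open {#1, #2, #3, #5}.
  Farthest demand point is R2 at distance 12 (to #1); all others are ≤ 12.
With {#1, #3, #4, #5} the worst case is 12.
With {#2, #3, #4, #5} the worst case is 13.
No size-4 selection achieves below 12.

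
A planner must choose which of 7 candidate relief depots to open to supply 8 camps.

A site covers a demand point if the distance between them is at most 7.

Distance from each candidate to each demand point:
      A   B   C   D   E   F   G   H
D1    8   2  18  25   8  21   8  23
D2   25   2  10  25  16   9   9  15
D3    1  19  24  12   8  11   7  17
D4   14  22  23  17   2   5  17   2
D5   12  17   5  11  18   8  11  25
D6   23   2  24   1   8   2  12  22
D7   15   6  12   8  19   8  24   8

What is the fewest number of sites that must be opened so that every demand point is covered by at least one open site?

Coverage sets (demand points within 7 of each site):
  D1: {B}
  D2: {B}
  D3: {A, G}
  D4: {E, F, H}
  D5: {C}
  D6: {B, D, F}
  D7: {B}
No 3 sites suffice: every size-3 union leaves at least one demand point uncovered.
But {D3, D4, D5, D6} covers everything, so the minimum is 4.

4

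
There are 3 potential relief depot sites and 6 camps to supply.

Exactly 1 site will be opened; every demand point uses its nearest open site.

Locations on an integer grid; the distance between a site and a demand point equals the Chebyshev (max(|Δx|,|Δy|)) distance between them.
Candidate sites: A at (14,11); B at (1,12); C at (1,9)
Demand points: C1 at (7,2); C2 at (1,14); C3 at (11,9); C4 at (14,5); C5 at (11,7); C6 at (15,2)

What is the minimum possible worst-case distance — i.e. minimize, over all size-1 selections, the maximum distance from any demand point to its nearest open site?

Open {A}.
  Farthest demand point is C2 at distance 13 (to A); all others are ≤ 13.
With {B} the worst case is 14.
With {C} the worst case is 14.
No size-1 selection achieves below 13.

13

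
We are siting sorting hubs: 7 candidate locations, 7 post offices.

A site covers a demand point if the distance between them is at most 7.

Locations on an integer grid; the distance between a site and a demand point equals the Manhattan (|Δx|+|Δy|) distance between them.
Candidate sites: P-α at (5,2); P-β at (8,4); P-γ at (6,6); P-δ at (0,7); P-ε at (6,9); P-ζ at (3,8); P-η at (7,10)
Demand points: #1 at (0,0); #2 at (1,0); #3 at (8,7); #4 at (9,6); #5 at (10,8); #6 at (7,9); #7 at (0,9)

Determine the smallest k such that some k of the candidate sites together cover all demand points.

Coverage sets (demand points within 7 of each site):
  P-α: {#1, #2}
  P-β: {#3, #4, #5, #6}
  P-γ: {#3, #4, #5, #6}
  P-δ: {#1, #7}
  P-ε: {#3, #4, #5, #6, #7}
  P-ζ: {#3, #5, #6, #7}
  P-η: {#3, #4, #5, #6}
No single site covers all 7 demand points.
But {P-α, P-ε} covers everything, so the minimum is 2.

2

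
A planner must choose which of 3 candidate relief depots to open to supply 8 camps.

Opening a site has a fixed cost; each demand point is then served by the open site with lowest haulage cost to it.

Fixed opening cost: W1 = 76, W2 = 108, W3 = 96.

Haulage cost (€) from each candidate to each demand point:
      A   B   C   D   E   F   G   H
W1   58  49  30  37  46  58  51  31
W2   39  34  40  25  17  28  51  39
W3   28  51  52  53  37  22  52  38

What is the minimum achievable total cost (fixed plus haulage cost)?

Open {W2}: assign each demand point to its cheapest open site.
  A→W2 39, B→W2 34, C→W2 40, D→W2 25, E→W2 17, F→W2 28, G→W2 51, H→W2 39
  haulage cost 273, fixed 108 → total 381.
Compare {W3}: haulage cost 333 + fixed 96 = 429.
Compare {W1}: haulage cost 360 + fixed 76 = 436.
Compare {W1, W2}: haulage cost 255 + fixed 184 = 439.
All other subsets cost ≥ 429. Minimum total cost: 381.

381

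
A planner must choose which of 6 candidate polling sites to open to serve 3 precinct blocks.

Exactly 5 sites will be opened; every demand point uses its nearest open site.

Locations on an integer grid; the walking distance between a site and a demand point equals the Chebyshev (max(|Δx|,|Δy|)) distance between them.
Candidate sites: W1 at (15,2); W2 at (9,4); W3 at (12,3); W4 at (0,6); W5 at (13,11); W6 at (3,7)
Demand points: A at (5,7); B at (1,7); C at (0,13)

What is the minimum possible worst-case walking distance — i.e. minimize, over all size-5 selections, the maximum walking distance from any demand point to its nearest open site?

6

Open {W1, W2, W3, W4, W6}.
  Farthest demand point is C at walking distance 6 (to W6); all others are ≤ 6.
With {W1, W2, W3, W5, W6} the worst case is 6.
With {W1, W2, W4, W5, W6} the worst case is 6.
No size-5 selection achieves below 6.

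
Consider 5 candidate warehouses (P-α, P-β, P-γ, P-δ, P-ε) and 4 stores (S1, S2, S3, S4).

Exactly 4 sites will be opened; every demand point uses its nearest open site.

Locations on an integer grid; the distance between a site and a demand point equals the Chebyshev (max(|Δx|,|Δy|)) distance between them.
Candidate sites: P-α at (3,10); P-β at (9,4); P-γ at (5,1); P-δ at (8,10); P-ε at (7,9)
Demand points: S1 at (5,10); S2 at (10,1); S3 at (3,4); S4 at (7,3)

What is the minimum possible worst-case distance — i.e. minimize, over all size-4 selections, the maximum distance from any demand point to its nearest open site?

Open {P-α, P-β, P-γ, P-δ}.
  Farthest demand point is S2 at distance 3 (to P-β); all others are ≤ 3.
With {P-α, P-β, P-γ, P-ε} the worst case is 3.
With {P-β, P-γ, P-δ, P-ε} the worst case is 3.
No size-4 selection achieves below 3.

3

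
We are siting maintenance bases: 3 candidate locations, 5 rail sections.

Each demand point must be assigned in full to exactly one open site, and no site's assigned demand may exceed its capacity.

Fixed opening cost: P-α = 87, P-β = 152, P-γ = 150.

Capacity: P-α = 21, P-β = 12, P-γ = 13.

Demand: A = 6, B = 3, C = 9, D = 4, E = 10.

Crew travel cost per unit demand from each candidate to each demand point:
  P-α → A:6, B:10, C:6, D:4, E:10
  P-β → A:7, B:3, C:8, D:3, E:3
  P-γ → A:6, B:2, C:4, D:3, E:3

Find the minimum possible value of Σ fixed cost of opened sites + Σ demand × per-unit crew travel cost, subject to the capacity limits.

Open {P-α, P-γ}; cheapest assignment that respects the capacities:
  P-α (cap 21, load 19): A, C, D — cost 6×6 + 9×6 + 4×4 = 106
  P-γ (cap 13, load 13): B, E — cost 3×2 + 10×3 = 36
  Shipping 142, fixed 237 → total 379.
  Any other capacity-feasible assignment to {P-α, P-γ} ships for at least 142.
Compare {P-α, P-β}: its best feasible assignment gives total 472.
Compare {P-α, P-β, P-γ}: its best feasible assignment gives total 513.
Every other set of open sites that can feasibly serve all demand totals ≥ 472 even under its best assignment. Minimum: 379.

379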